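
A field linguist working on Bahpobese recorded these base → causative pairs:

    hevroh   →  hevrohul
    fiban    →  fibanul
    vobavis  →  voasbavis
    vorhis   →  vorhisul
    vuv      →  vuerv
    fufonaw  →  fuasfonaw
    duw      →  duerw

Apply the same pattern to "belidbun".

"belidbun" has 3 vowels. The stems with 3 vowels (vobavis → voasbavis, fufonaw → fuasfonaw) insert -as- after the first vowel.
So belidbun → beaslidbun.

beaslidbun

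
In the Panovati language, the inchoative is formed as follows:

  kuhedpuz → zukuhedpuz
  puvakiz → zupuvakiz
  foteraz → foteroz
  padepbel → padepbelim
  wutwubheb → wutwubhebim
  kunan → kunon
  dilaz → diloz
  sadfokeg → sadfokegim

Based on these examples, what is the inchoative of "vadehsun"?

zuvadehsun

"vadehsun" has last vowel 'u'. The one such stem in the data (kuhedpuz → zukuhedpuz) adds the prefix zu-, so the same rule applies.
So vadehsun → zuvadehsun.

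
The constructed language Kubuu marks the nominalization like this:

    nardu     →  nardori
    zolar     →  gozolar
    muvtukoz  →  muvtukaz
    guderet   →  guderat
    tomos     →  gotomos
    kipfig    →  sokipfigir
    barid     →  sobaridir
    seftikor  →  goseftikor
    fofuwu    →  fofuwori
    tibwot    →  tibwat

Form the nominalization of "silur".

gosilur

tibwot and tomos both have last vowel 'o' yet inflect differently (tibwat, gotomos), so the last vowel is not what conditions the rule; the final letter is.
"silur" ends in -r. The stems ending in -r (zolar → gozolar, seftikor → goseftikor) add the prefix go-.
So silur → gosilur.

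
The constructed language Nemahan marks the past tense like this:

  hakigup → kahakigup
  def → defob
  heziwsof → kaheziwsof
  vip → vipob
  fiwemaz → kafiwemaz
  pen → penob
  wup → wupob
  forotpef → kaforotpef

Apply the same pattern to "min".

hakigup and wup both end in -p yet inflect differently (kahakigup, wupob), so the final letter is not what conditions the rule; the number of vowels is.
"min" has 1 vowel. The stems with 1 vowel (pen → penob, wup → wupob, def → defob) add -ob.
The other pattern: stems with 3 vowels add the prefix ka-.
So min → minob.

minob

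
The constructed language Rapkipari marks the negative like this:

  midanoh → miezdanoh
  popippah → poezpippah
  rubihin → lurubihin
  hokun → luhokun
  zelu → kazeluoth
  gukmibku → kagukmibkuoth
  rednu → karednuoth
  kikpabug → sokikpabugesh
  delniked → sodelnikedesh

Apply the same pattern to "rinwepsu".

"rinwepsu" ends in -u. The stems ending in -u (zelu → kazeluoth, gukmibku → kagukmibkuoth, rednu → karednuoth) add ka- … -oth around the stem.
So rinwepsu → karinwepsuoth.

karinwepsuoth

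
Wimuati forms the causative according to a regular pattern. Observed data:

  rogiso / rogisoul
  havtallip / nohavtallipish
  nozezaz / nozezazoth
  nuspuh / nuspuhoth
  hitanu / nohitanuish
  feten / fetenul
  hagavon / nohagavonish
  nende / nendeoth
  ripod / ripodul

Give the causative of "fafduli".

"fafduli" begins with f-. The one such stem in the data (feten → fetenul) adds -ul, so the same rule applies.
The other patterns: stems beginning with h- add no- … -ish around the stem; stems beginning with n- add -oth.
So fafduli → fafduliul.

fafduliul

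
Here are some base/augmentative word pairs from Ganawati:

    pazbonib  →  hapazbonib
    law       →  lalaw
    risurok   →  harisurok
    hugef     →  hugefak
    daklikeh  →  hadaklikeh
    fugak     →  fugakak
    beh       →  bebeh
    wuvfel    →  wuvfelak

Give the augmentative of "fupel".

fugak and risurok both end in -k yet inflect differently (fugakak, harisurok), so the final letter is not what conditions the rule; the number of vowels is.
"fupel" has 2 vowels. The stems with 2 vowels (fugak → fugakak, hugef → hugefak, wuvfel → wuvfelak) add -ak.
So fupel → fupelak.

fupelak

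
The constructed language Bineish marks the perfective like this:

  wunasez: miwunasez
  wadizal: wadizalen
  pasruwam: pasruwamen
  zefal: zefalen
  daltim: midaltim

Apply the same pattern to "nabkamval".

pasruwam and daltim both end in -m yet inflect differently (pasruwamen, midaltim), so the final letter is not what conditions the rule; the last vowel is.
"nabkamval" has last vowel 'a'. The stems whose last vowel is 'a' (wadizal → wadizalen, pasruwam → pasruwamen, zefal → zefalen) add -en.
The other pattern: stems whose last vowel is 'e' or 'i' add the prefix mi-.
So nabkamval → nabkamvalen.

nabkamvalen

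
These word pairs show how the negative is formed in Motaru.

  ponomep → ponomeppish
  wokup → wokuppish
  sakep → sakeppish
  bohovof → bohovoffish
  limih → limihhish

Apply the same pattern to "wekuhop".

Every pair shown (ponomep → ponomeppish, wokup → wokuppish, sakep → sakeppish, …) follows the same rule: double the final consonant and add -ish.
So wekuhop → wekuhoppish.

wekuhoppish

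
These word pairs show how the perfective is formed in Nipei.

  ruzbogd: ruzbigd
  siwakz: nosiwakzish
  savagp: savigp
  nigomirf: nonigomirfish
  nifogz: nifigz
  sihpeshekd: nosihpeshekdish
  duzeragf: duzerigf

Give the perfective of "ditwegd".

ditwigd

duzeragf and nigomirf both end in -f yet inflect differently (duzerigf, nonigomirfish), so the final letter is not what conditions the rule; the second-to-last letter is.
"ditwegd" has second-to-last letter 'g'. The stems whose second-to-last letter is 'g' (ruzbogd → ruzbigd, duzeragf → duzerigf, savagp → savigp) change the last vowel to 'i'.
The other pattern: stems whose second-to-last letter is 'k' or 'r' add no- … -ish around the stem.
So ditwegd → ditwigd.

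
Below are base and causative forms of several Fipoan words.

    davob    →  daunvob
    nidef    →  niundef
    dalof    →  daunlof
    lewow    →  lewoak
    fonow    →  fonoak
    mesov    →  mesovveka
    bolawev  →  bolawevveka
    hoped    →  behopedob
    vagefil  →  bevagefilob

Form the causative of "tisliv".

tislivveka

davob and lewow both have last vowel 'o' yet inflect differently (daunvob, lewoak), so the last vowel is not what conditions the rule; the final letter is.
"tisliv" ends in -v. The stems ending in -v (mesov → mesovveka, bolawev → bolawevveka) double the final consonant and add -eka.
So tisliv → tislivveka.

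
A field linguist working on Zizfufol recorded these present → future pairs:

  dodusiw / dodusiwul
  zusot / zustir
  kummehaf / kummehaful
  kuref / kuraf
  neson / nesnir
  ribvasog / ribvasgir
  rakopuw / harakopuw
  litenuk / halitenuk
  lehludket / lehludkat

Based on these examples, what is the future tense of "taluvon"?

taluvnir

lehludket and zusot both end in -t yet inflect differently (lehludkat, zustir), so the final letter is not what conditions the rule; the last vowel is.
"taluvon" has last vowel 'o'. The stems whose last vowel is 'o' (ribvasog → ribvasgir, zusot → zustir, neson → nesnir) delete the last vowel and add -ir.
So taluvon → taluvnir.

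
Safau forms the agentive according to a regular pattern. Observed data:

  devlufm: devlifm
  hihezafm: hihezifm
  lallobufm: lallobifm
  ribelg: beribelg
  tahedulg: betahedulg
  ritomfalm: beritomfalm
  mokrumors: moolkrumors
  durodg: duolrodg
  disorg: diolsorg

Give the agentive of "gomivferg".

goolmivferg

devlufm and ritomfalm both end in -m yet inflect differently (devlifm, beritomfalm), so the final letter is not what conditions the rule; the second-to-last letter is.
"gomivferg" has second-to-last letter 'r'. The stems whose second-to-last letter is 'r' (mokrumors → moolkrumors, disorg → diolsorg) insert -ol- after the first vowel.
The other patterns: stems whose second-to-last letter is 'f' change the last vowel to 'i'; stems whose second-to-last letter is 'l' add the prefix be-.
So gomivferg → goolmivferg.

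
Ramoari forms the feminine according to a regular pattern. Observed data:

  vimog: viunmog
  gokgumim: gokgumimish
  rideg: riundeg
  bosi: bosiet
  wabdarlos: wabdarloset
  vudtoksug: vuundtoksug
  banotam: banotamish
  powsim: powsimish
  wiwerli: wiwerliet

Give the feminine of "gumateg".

"gumateg" ends in -g. The stems ending in -g (vimog → viunmog, rideg → riundeg, vudtoksug → vuundtoksug) insert -un- after the first vowel.
So gumateg → guunmateg.

guunmateg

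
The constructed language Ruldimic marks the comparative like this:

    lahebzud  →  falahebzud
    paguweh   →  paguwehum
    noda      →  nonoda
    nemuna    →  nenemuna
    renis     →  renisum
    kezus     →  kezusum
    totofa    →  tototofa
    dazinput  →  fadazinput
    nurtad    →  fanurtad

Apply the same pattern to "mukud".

famukud

noda and nurtad both have last vowel 'a' yet inflect differently (nonoda, fanurtad), so the last vowel is not what conditions the rule; the final letter is.
"mukud" ends in -d. The stems ending in -d (nurtad → fanurtad, lahebzud → falahebzud) add the prefix fa-.
So mukud → famukud.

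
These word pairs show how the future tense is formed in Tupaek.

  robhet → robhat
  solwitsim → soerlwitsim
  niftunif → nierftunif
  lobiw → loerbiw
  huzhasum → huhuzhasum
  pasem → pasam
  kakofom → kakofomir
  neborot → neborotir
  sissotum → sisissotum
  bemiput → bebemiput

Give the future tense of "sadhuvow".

solwitsim and kakofom both end in -m yet inflect differently (soerlwitsim, kakofomir), so the final letter is not what conditions the rule; the last vowel is.
"sadhuvow" has last vowel 'o'. The stems whose last vowel is 'o' (kakofom → kakofomir, neborot → neborotir) add -ir.
The other patterns: stems whose last vowel is 'i' insert -er- after the first vowel; stems whose last vowel is 'e' change the last vowel to 'a'; stems whose last vowel is 'u' repeat the first consonant+vowel as a prefix.
So sadhuvow → sadhuvowir.

sadhuvowir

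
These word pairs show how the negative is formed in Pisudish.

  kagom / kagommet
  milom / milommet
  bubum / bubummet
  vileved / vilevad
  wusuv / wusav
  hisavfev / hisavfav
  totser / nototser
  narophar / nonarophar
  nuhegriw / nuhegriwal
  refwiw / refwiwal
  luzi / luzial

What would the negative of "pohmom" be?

bubum and wusuv both have last vowel 'u' yet inflect differently (bubummet, wusav), so the last vowel is not what conditions the rule; the final letter is.
"pohmom" ends in -m. The stems ending in -m (kagom → kagommet, milom → milommet, bubum → bubummet) double the final consonant and add -et.
The other patterns: stems ending in -d or -v change the last vowel to 'a'; stems ending in -r add the prefix no-; stems ending in -i or -w add -al.
So pohmom → pohmommet.

pohmommet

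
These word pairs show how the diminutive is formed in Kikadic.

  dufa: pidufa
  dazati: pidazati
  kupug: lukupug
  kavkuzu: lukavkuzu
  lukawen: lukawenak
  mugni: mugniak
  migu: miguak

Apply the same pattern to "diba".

dazati and mugni both end in -i yet inflect differently (pidazati, mugniak), so the final letter is not what conditions the rule; the first letter is.
"diba" begins with d-. The stems beginning with d- (dufa → pidufa, dazati → pidazati) add the prefix pi-.
The other patterns: stems beginning with k- add the prefix lu-; stems beginning with l- or m- add -ak.
So diba → pidiba.

pidiba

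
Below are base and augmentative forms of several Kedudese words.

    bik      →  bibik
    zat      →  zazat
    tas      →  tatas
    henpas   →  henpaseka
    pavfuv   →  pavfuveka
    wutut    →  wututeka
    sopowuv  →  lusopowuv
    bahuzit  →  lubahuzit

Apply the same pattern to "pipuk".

tas and henpas both end in -s yet inflect differently (tatas, henpaseka), so the final letter is not what conditions the rule; the number of vowels is.
"pipuk" has 2 vowels. The stems with 2 vowels (henpas → henpaseka, pavfuv → pavfuveka, wutut → wututeka) add -eka.
So pipuk → pipukeka.

pipukeka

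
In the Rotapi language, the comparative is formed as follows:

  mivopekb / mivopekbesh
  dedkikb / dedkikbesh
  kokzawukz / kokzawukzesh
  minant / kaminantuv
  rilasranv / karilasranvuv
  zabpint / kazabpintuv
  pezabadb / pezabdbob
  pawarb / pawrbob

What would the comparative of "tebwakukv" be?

"tebwakukv" has second-to-last letter 'k'. The stems whose second-to-last letter is 'k' (mivopekb → mivopekbesh, dedkikb → dedkikbesh, kokzawukz → kokzawukzesh) add -esh.
So tebwakukv → tebwakukvesh.

tebwakukvesh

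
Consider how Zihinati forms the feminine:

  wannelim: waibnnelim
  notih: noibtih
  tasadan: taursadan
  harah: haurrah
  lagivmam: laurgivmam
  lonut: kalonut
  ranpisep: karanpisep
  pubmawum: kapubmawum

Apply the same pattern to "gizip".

giibzip

notih and harah both end in -h yet inflect differently (noibtih, haurrah), so the final letter is not what conditions the rule; the last vowel is.
"gizip" has last vowel 'i'. The stems whose last vowel is 'i' (wannelim → waibnnelim, notih → noibtih) insert -ib- after the first vowel.
The other patterns: stems whose last vowel is 'a' insert -ur- after the first vowel; stems whose last vowel is 'e' or 'u' add the prefix ka-.
So gizip → giibzip.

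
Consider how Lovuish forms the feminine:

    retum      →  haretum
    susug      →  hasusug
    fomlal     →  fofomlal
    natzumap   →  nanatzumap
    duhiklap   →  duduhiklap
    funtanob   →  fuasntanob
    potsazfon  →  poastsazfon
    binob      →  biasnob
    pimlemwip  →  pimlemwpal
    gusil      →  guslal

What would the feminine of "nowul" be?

hanowul

natzumap and pimlemwip both end in -p yet inflect differently (nanatzumap, pimlemwpal), so the final letter is not what conditions the rule; the last vowel is.
"nowul" has last vowel 'u'. The stems whose last vowel is 'u' (retum → haretum, susug → hasusug) add the prefix ha-.
So nowul → hanowul.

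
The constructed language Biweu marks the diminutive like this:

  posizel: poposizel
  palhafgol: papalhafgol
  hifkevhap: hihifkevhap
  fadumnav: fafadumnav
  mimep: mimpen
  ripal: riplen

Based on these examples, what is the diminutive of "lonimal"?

lolonimal

hifkevhap and mimep both end in -p yet inflect differently (hihifkevhap, mimpen), so the final letter is not what conditions the rule; the number of vowels is.
"lonimal" has 3 vowels. The stems with 3 vowels (palhafgol → papalhafgol, fadumnav → fafadumnav, hifkevhap → hihifkevhap) repeat the first consonant+vowel as a prefix.
The other pattern: stems with 2 vowels delete the last vowel and add -en.
So lonimal → lolonimal.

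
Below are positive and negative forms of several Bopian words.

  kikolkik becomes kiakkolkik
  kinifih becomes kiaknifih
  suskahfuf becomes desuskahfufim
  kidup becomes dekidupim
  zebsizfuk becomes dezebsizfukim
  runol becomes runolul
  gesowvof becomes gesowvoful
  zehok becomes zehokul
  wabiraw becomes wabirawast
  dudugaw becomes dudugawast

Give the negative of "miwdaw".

kikolkik and zebsizfuk both end in -k yet inflect differently (kiakkolkik, dezebsizfukim), so the final letter is not what conditions the rule; the last vowel is.
"miwdaw" has last vowel 'a'. The stems whose last vowel is 'a' (wabiraw → wabirawast, dudugaw → dudugawast) add -ast.
The other patterns: stems whose last vowel is 'i' insert -ak- after the first vowel; stems whose last vowel is 'u' add de- … -im around the stem; stems whose last vowel is 'o' add -ul.
So miwdaw → miwdawast.

miwdawast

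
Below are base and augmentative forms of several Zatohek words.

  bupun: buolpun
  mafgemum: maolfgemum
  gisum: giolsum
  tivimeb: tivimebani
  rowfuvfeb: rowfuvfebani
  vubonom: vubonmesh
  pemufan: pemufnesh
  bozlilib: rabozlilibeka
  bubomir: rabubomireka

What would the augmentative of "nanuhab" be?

"nanuhab" has last vowel 'a'. The one such stem in the data (pemufan → pemufnesh) deletes the last vowel and adds -esh (as does vubonom), so the same rule applies.
The other patterns: stems whose last vowel is 'u' insert -ol- after the first vowel; stems whose last vowel is 'e' add -ani; stems whose last vowel is 'i' add ra- … -eka around the stem.
So nanuhab → nanuhbesh.

nanuhbesh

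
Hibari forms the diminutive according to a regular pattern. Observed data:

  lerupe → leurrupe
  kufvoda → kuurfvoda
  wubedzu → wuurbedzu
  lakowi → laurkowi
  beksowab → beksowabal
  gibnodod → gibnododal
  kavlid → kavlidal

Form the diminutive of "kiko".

kufvoda and beksowab both have last vowel 'a' yet inflect differently (kuurfvoda, beksowabal), so the last vowel is not what conditions the rule; whether the stem ends in a vowel or a consonant is.
"kiko" ends in a vowel. The stems ending in a vowel (lerupe → leurrupe, kufvoda → kuurfvoda, wubedzu → wuurbedzu) insert -ur- after the first vowel.
The other pattern: stems ending in a consonant add -al.
So kiko → kiurko.

kiurko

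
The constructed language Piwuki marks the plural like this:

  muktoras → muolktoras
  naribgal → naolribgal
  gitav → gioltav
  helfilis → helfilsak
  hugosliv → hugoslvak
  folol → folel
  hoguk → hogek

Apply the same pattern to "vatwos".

muktoras and helfilis both end in -s yet inflect differently (muolktoras, helfilsak), so the final letter is not what conditions the rule; the last vowel is.
"vatwos" has last vowel 'o'. The one such stem in the data (folol → folel) changes the last vowel to 'e' (as does hoguk), so the same rule applies.
So vatwos → vatwes.

vatwes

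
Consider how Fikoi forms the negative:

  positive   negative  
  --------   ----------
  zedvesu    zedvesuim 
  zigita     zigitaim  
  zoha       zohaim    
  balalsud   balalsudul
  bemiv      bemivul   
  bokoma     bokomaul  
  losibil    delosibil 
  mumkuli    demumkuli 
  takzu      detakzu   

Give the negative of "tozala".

detozala

zigita and bokoma both end in -a yet inflect differently (zigitaim, bokomaul), so the final letter is not what conditions the rule; the first letter is.
"tozala" begins with t-. The one such stem in the data (takzu → detakzu) adds the prefix de-, so the same rule applies.
So tozala → detozala.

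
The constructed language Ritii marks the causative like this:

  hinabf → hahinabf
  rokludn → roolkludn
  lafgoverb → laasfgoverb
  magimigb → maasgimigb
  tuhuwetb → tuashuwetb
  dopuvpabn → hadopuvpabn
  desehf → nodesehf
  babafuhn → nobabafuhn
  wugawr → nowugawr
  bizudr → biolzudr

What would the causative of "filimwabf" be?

hafilimwabf

dopuvpabn and rokludn both end in -n yet inflect differently (hadopuvpabn, roolkludn), so the final letter is not what conditions the rule; the second-to-last letter is.
"filimwabf" has second-to-last letter 'b'. The stems whose second-to-last letter is 'b' (dopuvpabn → hadopuvpabn, hinabf → hahinabf) add the prefix ha-.
The other patterns: stems whose second-to-last letter is 'd' insert -ol- after the first vowel; stems whose second-to-last letter is 'h' or 'w' add the prefix no-; stems whose second-to-last letter is 'g', 'r' or 't' insert -as- after the first vowel.
So filimwabf → hafilimwabf.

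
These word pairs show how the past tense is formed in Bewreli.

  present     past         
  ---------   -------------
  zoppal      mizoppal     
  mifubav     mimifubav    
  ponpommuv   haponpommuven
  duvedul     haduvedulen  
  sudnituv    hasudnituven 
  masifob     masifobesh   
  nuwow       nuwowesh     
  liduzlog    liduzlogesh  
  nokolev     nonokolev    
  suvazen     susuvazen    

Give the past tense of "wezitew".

mifubav and ponpommuv both end in -v yet inflect differently (mimifubav, haponpommuven), so the final letter is not what conditions the rule; the last vowel is.
"wezitew" has last vowel 'e'. The stems whose last vowel is 'e' (nokolev → nonokolev, suvazen → susuvazen) repeat the first consonant+vowel as a prefix.
The other patterns: stems whose last vowel is 'a' add the prefix mi-; stems whose last vowel is 'u' add ha- … -en around the stem; stems whose last vowel is 'o' add -esh.
So wezitew → wewezitew.

wewezitew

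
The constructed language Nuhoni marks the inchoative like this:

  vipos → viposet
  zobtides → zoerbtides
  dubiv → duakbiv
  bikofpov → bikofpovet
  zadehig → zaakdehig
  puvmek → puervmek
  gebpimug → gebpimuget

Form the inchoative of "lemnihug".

"lemnihug" has last vowel 'u'. The one such stem in the data (gebpimug → gebpimuget) adds -et, so the same rule applies.
So lemnihug → lemnihuget.

lemnihuget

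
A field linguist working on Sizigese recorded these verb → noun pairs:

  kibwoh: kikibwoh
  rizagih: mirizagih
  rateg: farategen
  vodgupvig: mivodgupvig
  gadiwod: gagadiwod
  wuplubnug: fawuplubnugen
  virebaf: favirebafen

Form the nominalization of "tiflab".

fatiflaben

kibwoh and rizagih both end in -h yet inflect differently (kikibwoh, mirizagih), so the final letter is not what conditions the rule; the last vowel is.
"tiflab" has last vowel 'a'. The one such stem in the data (virebaf → favirebafen) adds fa- … -en around the stem, so the same rule applies.
The other patterns: stems whose last vowel is 'o' repeat the first consonant+vowel as a prefix; stems whose last vowel is 'i' add the prefix mi-.
So tiflab → fatiflaben.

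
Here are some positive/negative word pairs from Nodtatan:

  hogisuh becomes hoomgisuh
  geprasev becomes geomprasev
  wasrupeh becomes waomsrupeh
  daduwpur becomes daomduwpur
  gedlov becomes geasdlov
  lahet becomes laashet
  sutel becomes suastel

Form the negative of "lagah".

geprasev and gedlov both end in -v yet inflect differently (geomprasev, geasdlov), so the final letter is not what conditions the rule; the number of vowels is.
"lagah" has 2 vowels. The stems with 2 vowels (gedlov → geasdlov, lahet → laashet, sutel → suastel) insert -as- after the first vowel.
The other pattern: stems with 3 vowels insert -om- after the first vowel.
So lagah → laasgah.

laasgah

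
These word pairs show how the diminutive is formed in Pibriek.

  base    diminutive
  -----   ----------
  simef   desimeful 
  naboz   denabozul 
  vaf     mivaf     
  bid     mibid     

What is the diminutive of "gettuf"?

"gettuf" has 2 vowels. The stems with 2 vowels (simef → desimeful, naboz → denabozul) add de- … -ul around the stem.
The other pattern: stems with 1 vowel add the prefix mi-.
So gettuf → degettuful.

degettuful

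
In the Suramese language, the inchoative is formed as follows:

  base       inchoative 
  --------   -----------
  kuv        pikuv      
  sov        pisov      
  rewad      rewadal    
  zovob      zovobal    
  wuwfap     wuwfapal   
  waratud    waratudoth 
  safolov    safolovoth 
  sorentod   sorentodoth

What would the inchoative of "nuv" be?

pinuv

rewad and waratud both end in -d yet inflect differently (rewadal, waratudoth), so the final letter is not what conditions the rule; the number of vowels is.
"nuv" has 1 vowel. The stems with 1 vowel (kuv → pikuv, sov → pisov) add the prefix pi-.
The other patterns: stems with 2 vowels add -al; stems with 3 vowels add -oth.
So nuv → pinuv.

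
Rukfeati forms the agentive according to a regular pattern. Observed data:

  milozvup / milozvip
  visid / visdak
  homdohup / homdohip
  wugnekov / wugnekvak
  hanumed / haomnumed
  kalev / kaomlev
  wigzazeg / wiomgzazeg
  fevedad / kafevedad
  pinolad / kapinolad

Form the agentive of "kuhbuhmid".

pinolad and visid both end in -d yet inflect differently (kapinolad, visdak), so the final letter is not what conditions the rule; the last vowel is.
"kuhbuhmid" has last vowel 'i'. The one such stem in the data (visid → visdak) deletes the last vowel and adds -ak (as does wugnekov), so the same rule applies.
The other patterns: stems whose last vowel is 'a' add the prefix ka-; stems whose last vowel is 'u' change the last vowel to 'i'; stems whose last vowel is 'e' insert -om- after the first vowel.
So kuhbuhmid → kuhbuhmdak.

kuhbuhmdak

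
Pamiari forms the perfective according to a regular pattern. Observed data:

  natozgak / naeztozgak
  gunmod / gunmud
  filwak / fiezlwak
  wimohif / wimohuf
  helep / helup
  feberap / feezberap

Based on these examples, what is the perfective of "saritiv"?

sarituv

feberap and helep both end in -p yet inflect differently (feezberap, helup), so the final letter is not what conditions the rule; the last vowel is.
"saritiv" has last vowel 'i'. The one such stem in the data (wimohif → wimohuf) changes the last vowel to 'u' (as do gunmod, helep), so the same rule applies.
The other pattern: stems whose last vowel is 'a' insert -ez- after the first vowel.
So saritiv → sarituv.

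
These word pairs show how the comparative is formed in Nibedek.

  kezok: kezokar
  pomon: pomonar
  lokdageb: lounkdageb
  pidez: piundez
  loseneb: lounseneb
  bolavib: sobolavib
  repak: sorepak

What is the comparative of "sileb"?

"sileb" has last vowel 'e'. The stems whose last vowel is 'e' (lokdageb → lounkdageb, pidez → piundez, loseneb → lounseneb) insert -un- after the first vowel.
The other patterns: stems whose last vowel is 'o' add -ar; stems whose last vowel is 'a' or 'i' add the prefix so-.
So sileb → siunleb.

siunleb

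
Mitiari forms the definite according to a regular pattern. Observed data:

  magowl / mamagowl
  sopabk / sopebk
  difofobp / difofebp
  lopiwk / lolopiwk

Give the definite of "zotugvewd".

zozotugvewd

sopabk and lopiwk both end in -k yet inflect differently (sopebk, lolopiwk), so the final letter is not what conditions the rule; the second-to-last letter is.
"zotugvewd" has second-to-last letter 'w'. The stems whose second-to-last letter is 'w' (lopiwk → lolopiwk, magowl → mamagowl) repeat the first consonant+vowel as a prefix.
So zotugvewd → zozotugvewd.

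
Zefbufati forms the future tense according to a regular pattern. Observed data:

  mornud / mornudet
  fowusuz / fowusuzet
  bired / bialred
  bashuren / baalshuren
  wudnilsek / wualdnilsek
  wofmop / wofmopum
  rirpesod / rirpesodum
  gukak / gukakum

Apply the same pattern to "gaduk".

mornud and bired both end in -d yet inflect differently (mornudet, bialred), so the final letter is not what conditions the rule; the last vowel is.
"gaduk" has last vowel 'u'. The stems whose last vowel is 'u' (mornud → mornudet, fowusuz → fowusuzet) add -et.
The other patterns: stems whose last vowel is 'e' insert -al- after the first vowel; stems whose last vowel is 'a' or 'o' add -um.
So gaduk → gaduket.

gaduket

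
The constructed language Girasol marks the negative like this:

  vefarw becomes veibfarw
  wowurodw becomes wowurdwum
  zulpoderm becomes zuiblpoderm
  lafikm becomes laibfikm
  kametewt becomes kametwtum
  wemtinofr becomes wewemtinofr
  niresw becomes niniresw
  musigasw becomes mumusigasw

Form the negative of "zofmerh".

"zofmerh" has second-to-last letter 'r'. The stems whose second-to-last letter is 'r' (zulpoderm → zuiblpoderm, vefarw → veibfarw) insert -ib- after the first vowel.
The other patterns: stems whose second-to-last letter is 'd' or 'w' delete the last vowel and add -um; stems whose second-to-last letter is 'f' or 's' repeat the first consonant+vowel as a prefix.
So zofmerh → zoibfmerh.

zoibfmerh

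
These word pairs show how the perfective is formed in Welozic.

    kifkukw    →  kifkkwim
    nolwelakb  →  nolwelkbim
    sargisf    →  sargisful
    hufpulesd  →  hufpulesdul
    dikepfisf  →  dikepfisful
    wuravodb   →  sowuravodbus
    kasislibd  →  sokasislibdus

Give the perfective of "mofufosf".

nolwelakb and wuravodb both end in -b yet inflect differently (nolwelkbim, sowuravodbus), so the final letter is not what conditions the rule; the second-to-last letter is.
"mofufosf" has second-to-last letter 's'. The stems whose second-to-last letter is 's' (sargisf → sargisful, hufpulesd → hufpulesdul, dikepfisf → dikepfisful) add -ul.
So mofufosf → mofufosful.

mofufosful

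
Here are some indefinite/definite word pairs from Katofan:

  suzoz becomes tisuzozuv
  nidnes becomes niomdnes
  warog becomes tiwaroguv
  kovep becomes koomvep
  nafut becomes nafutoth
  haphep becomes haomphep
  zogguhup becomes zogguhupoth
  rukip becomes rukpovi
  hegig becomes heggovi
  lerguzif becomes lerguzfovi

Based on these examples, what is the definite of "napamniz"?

napamnzovi

"napamniz" has last vowel 'i'. The stems whose last vowel is 'i' (lerguzif → lerguzfovi, hegig → heggovi, rukip → rukpovi) delete the last vowel and add -ovi.
The other patterns: stems whose last vowel is 'e' insert -om- after the first vowel; stems whose last vowel is 'u' add -oth; stems whose last vowel is 'o' add ti- … -uv around the stem.
So napamniz → napamnzovi.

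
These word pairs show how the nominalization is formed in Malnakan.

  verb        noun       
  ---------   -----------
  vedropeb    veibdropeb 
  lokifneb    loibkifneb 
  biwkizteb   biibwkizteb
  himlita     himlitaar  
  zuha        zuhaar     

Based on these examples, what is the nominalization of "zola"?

vedropeb and himlita both have 3 vowels yet inflect differently (veibdropeb, himlitaar), so the number of vowels is not what conditions the rule; the final letter is.
"zola" ends in -a. The stems ending in -a (himlita → himlitaar, zuha → zuhaar) add -ar.
So zola → zolaar.

zolaar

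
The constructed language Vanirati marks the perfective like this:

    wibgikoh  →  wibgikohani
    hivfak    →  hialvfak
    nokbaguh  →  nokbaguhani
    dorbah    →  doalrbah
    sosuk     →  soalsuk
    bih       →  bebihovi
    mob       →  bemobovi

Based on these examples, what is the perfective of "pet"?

bepetovi

bih and dorbah both end in -h yet inflect differently (bebihovi, doalrbah), so the final letter is not what conditions the rule; the number of vowels is.
"pet" has 1 vowel. The stems with 1 vowel (mob → bemobovi, bih → bebihovi) add be- … -ovi around the stem.
So pet → bepetovi.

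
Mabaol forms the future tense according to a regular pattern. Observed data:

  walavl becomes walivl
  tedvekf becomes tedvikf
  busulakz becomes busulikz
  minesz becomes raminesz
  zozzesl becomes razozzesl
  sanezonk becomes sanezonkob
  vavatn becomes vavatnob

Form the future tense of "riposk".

rariposk

busulakz and minesz both end in -z yet inflect differently (busulikz, raminesz), so the final letter is not what conditions the rule; the second-to-last letter is.
"riposk" has second-to-last letter 's'. The stems whose second-to-last letter is 's' (minesz → raminesz, zozzesl → razozzesl) add the prefix ra-.
So riposk → rariposk.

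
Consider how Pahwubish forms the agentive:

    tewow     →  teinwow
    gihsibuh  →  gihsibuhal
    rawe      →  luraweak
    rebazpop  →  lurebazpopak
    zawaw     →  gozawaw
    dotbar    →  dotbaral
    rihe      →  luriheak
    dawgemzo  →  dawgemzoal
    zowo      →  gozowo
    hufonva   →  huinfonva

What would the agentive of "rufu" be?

"rufu" begins with r-. The stems beginning with r- (rebazpop → lurebazpopak, rihe → luriheak, rawe → luraweak) add lu- … -ak around the stem.
The other patterns: stems beginning with h- or t- insert -in- after the first vowel; stems beginning with z- add the prefix go-; stems beginning with d- or g- add -al.
So rufu → lurufuak.

lurufuak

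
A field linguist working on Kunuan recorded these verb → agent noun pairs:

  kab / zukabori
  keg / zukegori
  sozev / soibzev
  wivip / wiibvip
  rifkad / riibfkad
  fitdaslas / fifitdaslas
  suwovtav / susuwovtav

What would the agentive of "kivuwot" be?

kikivuwot

sozev and suwovtav both end in -v yet inflect differently (soibzev, susuwovtav), so the final letter is not what conditions the rule; the number of vowels is.
"kivuwot" has 3 vowels. The stems with 3 vowels (fitdaslas → fifitdaslas, suwovtav → susuwovtav) repeat the first consonant+vowel as a prefix.
So kivuwot → kikivuwot.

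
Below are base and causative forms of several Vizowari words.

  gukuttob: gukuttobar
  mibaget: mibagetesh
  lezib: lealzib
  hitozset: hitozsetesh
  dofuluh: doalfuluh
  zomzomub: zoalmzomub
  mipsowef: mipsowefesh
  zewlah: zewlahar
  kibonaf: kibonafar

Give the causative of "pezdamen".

pezdamenesh

kibonaf and mipsowef both end in -f yet inflect differently (kibonafar, mipsowefesh), so the final letter is not what conditions the rule; the last vowel is.
"pezdamen" has last vowel 'e'. The stems whose last vowel is 'e' (mipsowef → mipsowefesh, hitozset → hitozsetesh, mibaget → mibagetesh) add -esh.
The other patterns: stems whose last vowel is 'a' or 'o' add -ar; stems whose last vowel is 'i' or 'u' insert -al- after the first vowel.
So pezdamen → pezdamenesh.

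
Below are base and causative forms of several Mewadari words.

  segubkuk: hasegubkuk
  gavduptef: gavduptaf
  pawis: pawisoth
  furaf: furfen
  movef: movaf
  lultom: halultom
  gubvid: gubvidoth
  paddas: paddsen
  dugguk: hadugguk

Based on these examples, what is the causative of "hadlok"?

hahadlok

paddas and pawis both end in -s yet inflect differently (paddsen, pawisoth), so the final letter is not what conditions the rule; the last vowel is.
"hadlok" has last vowel 'o'. The one such stem in the data (lultom → halultom) adds the prefix ha-, so the same rule applies.
So hadlok → hahadlok.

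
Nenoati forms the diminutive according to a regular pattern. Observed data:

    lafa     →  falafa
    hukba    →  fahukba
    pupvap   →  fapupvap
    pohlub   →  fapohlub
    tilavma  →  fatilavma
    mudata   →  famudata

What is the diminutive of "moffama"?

Every pair shown (lafa → falafa, hukba → fahukba, pupvap → fapupvap, …) follows the same rule: add the prefix fa-.
So moffama → famoffama.

famoffama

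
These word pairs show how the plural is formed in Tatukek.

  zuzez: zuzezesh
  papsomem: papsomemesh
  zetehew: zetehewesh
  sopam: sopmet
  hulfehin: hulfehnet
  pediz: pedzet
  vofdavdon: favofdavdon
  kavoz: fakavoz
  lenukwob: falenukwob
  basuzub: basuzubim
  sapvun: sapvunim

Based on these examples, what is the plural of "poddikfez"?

poddikfezesh

papsomem and sopam both end in -m yet inflect differently (papsomemesh, sopmet), so the final letter is not what conditions the rule; the last vowel is.
"poddikfez" has last vowel 'e'. The stems whose last vowel is 'e' (zuzez → zuzezesh, papsomem → papsomemesh, zetehew → zetehewesh) add -esh.
So poddikfez → poddikfezesh.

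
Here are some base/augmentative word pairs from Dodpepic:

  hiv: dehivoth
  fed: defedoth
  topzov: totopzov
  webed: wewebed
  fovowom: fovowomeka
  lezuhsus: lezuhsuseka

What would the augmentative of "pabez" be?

papabez

hiv and topzov both end in -v yet inflect differently (dehivoth, totopzov), so the final letter is not what conditions the rule; the number of vowels is.
"pabez" has 2 vowels. The stems with 2 vowels (topzov → totopzov, webed → wewebed) repeat the first consonant+vowel as a prefix.
The other patterns: stems with 1 vowel add de- … -oth around the stem; stems with 3 vowels add -eka.
So pabez → papabez.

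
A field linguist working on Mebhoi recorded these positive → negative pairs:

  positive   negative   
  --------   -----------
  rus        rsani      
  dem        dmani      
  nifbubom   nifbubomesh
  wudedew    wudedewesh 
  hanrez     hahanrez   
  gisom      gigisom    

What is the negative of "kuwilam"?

kuwilamesh

dem and gisom both end in -m yet inflect differently (dmani, gigisom), so the final letter is not what conditions the rule; the number of vowels is.
"kuwilam" has 3 vowels. The stems with 3 vowels (nifbubom → nifbubomesh, wudedew → wudedewesh) add -esh.
So kuwilam → kuwilamesh.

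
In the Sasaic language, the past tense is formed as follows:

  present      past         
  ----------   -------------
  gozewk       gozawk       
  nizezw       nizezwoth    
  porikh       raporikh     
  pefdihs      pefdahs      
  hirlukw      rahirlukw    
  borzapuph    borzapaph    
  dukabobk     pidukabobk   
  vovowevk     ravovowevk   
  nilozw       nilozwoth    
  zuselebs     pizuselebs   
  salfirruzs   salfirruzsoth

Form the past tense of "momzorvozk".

dukabobk and vovowevk both end in -k yet inflect differently (pidukabobk, ravovowevk), so the final letter is not what conditions the rule; the second-to-last letter is.
"momzorvozk" has second-to-last letter 'z'. The stems whose second-to-last letter is 'z' (nizezw → nizezwoth, nilozw → nilozwoth, salfirruzs → salfirruzsoth) add -oth.
The other patterns: stems whose second-to-last letter is 'b' add the prefix pi-; stems whose second-to-last letter is 'k' or 'v' add the prefix ra-; stems whose second-to-last letter is 'h', 'p' or 'w' change the last vowel to 'a'.
So momzorvozk → momzorvozkoth.

momzorvozkoth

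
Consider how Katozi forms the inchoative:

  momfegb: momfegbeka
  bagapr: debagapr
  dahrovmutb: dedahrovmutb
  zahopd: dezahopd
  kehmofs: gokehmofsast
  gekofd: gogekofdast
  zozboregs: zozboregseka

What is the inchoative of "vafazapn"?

devafazapn

"vafazapn" has second-to-last letter 'p'. The stems whose second-to-last letter is 'p' (bagapr → debagapr, zahopd → dezahopd) add the prefix de-.
The other patterns: stems whose second-to-last letter is 'g' add -eka; stems whose second-to-last letter is 'f' add go- … -ast around the stem.
So vafazapn → devafazapn.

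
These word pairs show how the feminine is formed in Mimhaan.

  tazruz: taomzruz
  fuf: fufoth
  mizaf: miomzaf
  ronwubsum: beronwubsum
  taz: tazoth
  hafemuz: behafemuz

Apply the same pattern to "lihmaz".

"lihmaz" has 2 vowels. The stems with 2 vowels (tazruz → taomzruz, mizaf → miomzaf) insert -om- after the first vowel.
The other patterns: stems with 1 vowel add -oth; stems with 3 vowels add the prefix be-.
So lihmaz → liomhmaz.

liomhmaz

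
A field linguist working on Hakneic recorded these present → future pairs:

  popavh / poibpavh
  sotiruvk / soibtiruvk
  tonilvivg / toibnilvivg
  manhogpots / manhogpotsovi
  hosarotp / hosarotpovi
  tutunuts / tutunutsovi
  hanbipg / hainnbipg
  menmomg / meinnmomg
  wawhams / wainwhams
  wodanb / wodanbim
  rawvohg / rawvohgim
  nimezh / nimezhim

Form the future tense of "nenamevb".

"nenamevb" has second-to-last letter 'v'. The stems whose second-to-last letter is 'v' (popavh → poibpavh, sotiruvk → soibtiruvk, tonilvivg → toibnilvivg) insert -ib- after the first vowel.
The other patterns: stems whose second-to-last letter is 't' add -ovi; stems whose second-to-last letter is 'm' or 'p' insert -in- after the first vowel; stems whose second-to-last letter is 'h', 'n' or 'z' add -im.
So nenamevb → neibnamevb.

neibnamevb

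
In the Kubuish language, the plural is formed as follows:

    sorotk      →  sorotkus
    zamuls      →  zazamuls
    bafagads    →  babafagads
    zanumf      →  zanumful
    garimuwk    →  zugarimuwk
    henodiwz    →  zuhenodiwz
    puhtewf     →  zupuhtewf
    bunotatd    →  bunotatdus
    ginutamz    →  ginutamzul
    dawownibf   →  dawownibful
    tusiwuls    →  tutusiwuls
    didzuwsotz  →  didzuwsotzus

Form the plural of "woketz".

ginutamz and didzuwsotz both end in -z yet inflect differently (ginutamzul, didzuwsotzus), so the final letter is not what conditions the rule; the second-to-last letter is.
"woketz" has second-to-last letter 't'. The stems whose second-to-last letter is 't' (didzuwsotz → didzuwsotzus, bunotatd → bunotatdus, sorotk → sorotkus) add -us.
So woketz → woketzus.

woketzus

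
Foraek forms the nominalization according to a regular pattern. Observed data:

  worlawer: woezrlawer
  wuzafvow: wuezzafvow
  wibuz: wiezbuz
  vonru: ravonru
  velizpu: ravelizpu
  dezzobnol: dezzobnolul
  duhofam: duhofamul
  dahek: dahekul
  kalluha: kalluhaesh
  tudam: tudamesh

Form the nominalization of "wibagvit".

wiezbagvit

duhofam and tudam both end in -m yet inflect differently (duhofamul, tudamesh), so the final letter is not what conditions the rule; the first letter is.
"wibagvit" begins with w-. The stems beginning with w- (worlawer → woezrlawer, wuzafvow → wuezzafvow, wibuz → wiezbuz) insert -ez- after the first vowel.
So wibagvit → wiezbagvit.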